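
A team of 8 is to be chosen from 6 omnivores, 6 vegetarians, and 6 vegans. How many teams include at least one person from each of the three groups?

42273

With no constraint there are C(18,8) = 43758 possible selections.
Selections missing a whole group: no omnivores → C(12,8) = 495; no vegetarians → C(12,8) = 495; no vegans → C(12,8) = 495.
Add back selections omitting two groups (i.e. drawn from a single group): C(6,8) + C(6,8) + C(6,8) = 0.
By inclusion–exclusion: 43758 − 1485 + 0 = 42273.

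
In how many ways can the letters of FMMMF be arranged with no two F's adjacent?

Total arrangements of FMMMF: 5!/(3!·2!) = 10.
Arrangements with the F's together: treat FF as one letter, giving (4)!/(3!) = 4.
Hence 10 − 4 = 6.

6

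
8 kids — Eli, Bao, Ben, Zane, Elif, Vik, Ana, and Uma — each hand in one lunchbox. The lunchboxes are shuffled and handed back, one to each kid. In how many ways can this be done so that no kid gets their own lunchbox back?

Let Aᵢ be the assignments in which kid i gets their own lunchbox. We want the size of the complement of A₁∪…∪A_8.
By inclusion–exclusion this is Σ_{j=0}^{8} (−1)^j C(8,j)·(8−j)!.
Computing: 40320 − 40320 + 20160 − 6720 + 1680 − 336 + 56 − 8 + 1 = 14833.

14833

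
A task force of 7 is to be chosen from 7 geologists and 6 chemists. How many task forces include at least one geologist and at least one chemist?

1715

With no constraint there are C(13,7) = 1716 possible selections.
Subtract selections that omit an entire group: no geologists → C(6,7) = 0; no chemists → C(7,7) = 1.
Both groups omitted at once is impossible, so 1716 − 1 = 1715.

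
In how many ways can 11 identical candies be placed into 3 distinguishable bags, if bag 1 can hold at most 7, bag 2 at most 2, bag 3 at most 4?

Ignoring the caps, the number of non-negative solutions to x_1+…+x_3 = 11 is C(13,2) = 78.
Subtract solutions that violate a single cap (substitute x_i' = x_i − (cap_i+1)): x_1 ≥ 8 gives C(5,2) = 10; x_2 ≥ 3 gives C(10,2) = 45; x_3 ≥ 5 gives C(8,2) = 28. Together 83.
Add back pairs where two caps are both exceeded: 1 + 0 + 10 = 11.
By inclusion–exclusion the count is 78 − 83 + 11 = 6.

6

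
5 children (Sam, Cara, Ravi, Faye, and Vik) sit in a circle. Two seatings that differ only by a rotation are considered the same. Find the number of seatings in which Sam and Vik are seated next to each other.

12

Treat {Sam, Vik} as one unit (2 internal orders) and seat the resulting 4 units around the table: (3)! circular arrangements.
So 2 × (3)! = 2 × 6 = 12.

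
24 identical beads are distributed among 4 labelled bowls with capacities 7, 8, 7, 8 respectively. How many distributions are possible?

84

Without the upper bounds there are C(27,3) = 2925 ways to split 24 among 4 bowls.
Subtract solutions that violate a single cap (substitute x_i' = x_i − (cap_i+1)): x_1 ≥ 8 gives C(19,3) = 969; x_2 ≥ 9 gives C(18,3) = 816; x_3 ≥ 8 gives C(19,3) = 969; x_4 ≥ 9 gives C(18,3) = 816. Together 3570.
Add back pairs where two caps are both exceeded: 120 + 165 + 120 + 120 + 84 + 120 = 729.
By inclusion–exclusion the count is 2925 − 3570 + 729 = 84.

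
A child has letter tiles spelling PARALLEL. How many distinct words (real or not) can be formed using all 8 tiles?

Letter multiplicities in PARALLEL: A×2, E×1, L×3, P×1, R×1.
The number of distinct arrangements is 8!/(3!·2!) = 40320/12 = 3360.

3360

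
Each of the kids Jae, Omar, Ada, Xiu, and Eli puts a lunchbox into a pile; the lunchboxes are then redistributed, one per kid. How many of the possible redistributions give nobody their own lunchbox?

Count assignments avoiding every fixed point. For any j of the 5 kids fixed to their own lunchbox, the other 5−j can be arranged in (5−j)! ways.
By inclusion–exclusion this is Σ_{j=0}^{5} (−1)^j C(5,j)·(5−j)!.
Computing: 120 − 120 + 60 − 20 + 5 − 1 = 44.

44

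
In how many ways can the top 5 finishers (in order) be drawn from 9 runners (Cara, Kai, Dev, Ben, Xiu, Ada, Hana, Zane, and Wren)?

15120

There are 9 choices for 1st place, 8 for 2nd, and so on down to 5 for position 5.
That gives 9 × 8 × 7 × 6 × 5 = 15120.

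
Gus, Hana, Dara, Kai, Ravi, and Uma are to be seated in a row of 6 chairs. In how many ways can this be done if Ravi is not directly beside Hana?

480

Of the 6! = 720 arrangements, those with Ravi and Hana adjacent number 2 × 5! = 240 (treat the pair as a block with 2 internal orders).
Complementary counting: 720 − 240 = 480.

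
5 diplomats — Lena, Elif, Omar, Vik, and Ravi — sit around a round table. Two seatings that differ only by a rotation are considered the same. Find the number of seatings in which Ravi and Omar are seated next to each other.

Treat {Ravi, Omar} as one unit (2 internal orders) and seat the resulting 4 units around the table: (3)! circular arrangements.
So 2 × (3)! = 2 × 6 = 12.

12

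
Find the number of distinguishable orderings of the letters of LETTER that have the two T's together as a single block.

60

Treat the 2 copies of T as a single block. The multiset to arrange is then {TT, E, E, L, R}, 5 items in all.
That gives (5)!/(2!) = 60 arrangements.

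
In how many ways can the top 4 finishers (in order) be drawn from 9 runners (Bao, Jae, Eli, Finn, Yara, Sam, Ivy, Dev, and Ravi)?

This is an ordered selection of 4 from 9: P(9,4).
That gives 9 × 8 × 7 × 6 = 3024.

3024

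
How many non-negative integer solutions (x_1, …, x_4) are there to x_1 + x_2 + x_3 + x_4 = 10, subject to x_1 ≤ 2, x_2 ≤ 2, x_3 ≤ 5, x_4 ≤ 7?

44

By stars and bars, unrestricted non-negative solutions to x_1+…+x_4 = 10 number C(10+3,3) = 286.
Subtract solutions that violate a single cap (substitute x_i' = x_i − (cap_i+1)): x_1 ≥ 3 gives C(10,3) = 120; x_2 ≥ 3 gives C(10,3) = 120; x_3 ≥ 6 gives C(7,3) = 35; x_4 ≥ 8 gives C(5,3) = 10. Together 285.
Add back pairs where two caps are both exceeded: 35 + 4 + 0 + 4 + 0 + 0 = 43.
By inclusion–exclusion the count is 286 − 285 + 43 = 44.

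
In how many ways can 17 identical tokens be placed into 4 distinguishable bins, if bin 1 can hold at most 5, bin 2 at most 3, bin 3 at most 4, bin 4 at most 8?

20

By stars and bars, unrestricted non-negative solutions to x_1+…+x_4 = 17 number C(17+3,3) = 1140.
Subtract solutions that violate a single cap (substitute x_i' = x_i − (cap_i+1)): x_1 ≥ 6 gives C(14,3) = 364; x_2 ≥ 4 gives C(16,3) = 560; x_3 ≥ 5 gives C(15,3) = 455; x_4 ≥ 9 gives C(11,3) = 165. Together 1544.
Add back pairs where two caps are both exceeded: 120 + 84 + 10 + 165 + 35 + 20 = 434.
Subtract triples: 10 + 0 + 0 + 0 = 10.
By inclusion–exclusion the count is 1140 − 1544 + 434 − 10 = 20.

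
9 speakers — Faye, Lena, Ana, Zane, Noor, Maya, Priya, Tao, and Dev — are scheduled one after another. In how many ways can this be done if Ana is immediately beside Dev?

Glue Ana and Dev into one block (2 internal orders), leaving 8 units to arrange in a row.
So the count is 2·(8)! = 80640.

80640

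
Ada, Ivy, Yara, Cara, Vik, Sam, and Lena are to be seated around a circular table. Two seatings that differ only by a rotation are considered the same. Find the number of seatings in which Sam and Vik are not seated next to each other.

Without the restriction there are (6)! = 720 seatings.
Those with Sam next to Vik: fuse the pair into one unit and seat 6 units around a circle — 2·(5)! = 240.
Subtracting, 720 − 240 = 480.

480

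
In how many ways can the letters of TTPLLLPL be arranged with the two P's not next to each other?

315

Total arrangements of TTPLLLPL: 8!/(4!·2!·2!) = 420.
If the two P's are adjacent, glue them into one block, leaving 7 items to arrange: (7)!/(4!·2!) = 105 ways.
Subtracting, 420 − 105 = 315 arrangements keep the P's apart.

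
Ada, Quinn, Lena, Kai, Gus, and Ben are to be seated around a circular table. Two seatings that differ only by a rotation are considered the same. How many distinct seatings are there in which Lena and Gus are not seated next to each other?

72

All circular seatings of 6 people number (5)! = 120.
Those with Lena next to Gus: fuse the pair into one unit and seat 5 units around a circle — 2·(4)! = 48.
Subtracting, 120 − 48 = 72.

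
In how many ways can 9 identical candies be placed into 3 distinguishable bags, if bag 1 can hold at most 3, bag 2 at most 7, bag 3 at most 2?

Ignoring the caps, the number of non-negative solutions to x_1+…+x_3 = 9 is C(11,2) = 55.
Subtract solutions that violate a single cap (substitute x_i' = x_i − (cap_i+1)): x_1 ≥ 4 gives C(7,2) = 21; x_2 ≥ 8 gives C(3,2) = 3; x_3 ≥ 3 gives C(8,2) = 28. Together 52.
Add back pairs where two caps are both exceeded: 0 + 6 + 0 = 6.
By inclusion–exclusion the count is 55 − 52 + 6 = 9.

9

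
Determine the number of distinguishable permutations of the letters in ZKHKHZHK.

ZKHKHZHK has 8 letters with H appearing 3 times, K appearing 3 times, and Z appearing twice.
So there are 8! / (3!·3!·2!) = 560 distinguishable arrangements.

560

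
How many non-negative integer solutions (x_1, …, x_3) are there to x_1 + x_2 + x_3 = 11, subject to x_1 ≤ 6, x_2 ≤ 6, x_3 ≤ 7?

By stars and bars, unrestricted non-negative solutions to x_1+…+x_3 = 11 number C(11+2,2) = 78.
Subtract solutions that violate a single cap (substitute x_i' = x_i − (cap_i+1)): x_1 ≥ 7 gives C(6,2) = 15; x_2 ≥ 7 gives C(6,2) = 15; x_3 ≥ 8 gives C(5,2) = 10. Together 40.
No two caps can be exceeded simultaneously, so the pair terms are all 0.
By inclusion–exclusion the count is 78 − 40 + 0 = 38.

38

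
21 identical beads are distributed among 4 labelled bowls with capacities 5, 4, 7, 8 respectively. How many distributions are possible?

Without the upper bounds there are C(24,3) = 2024 ways to split 21 among 4 bowls.
Subtract solutions that violate a single cap (substitute x_i' = x_i − (cap_i+1)): x_1 ≥ 6 gives C(18,3) = 816; x_2 ≥ 5 gives C(19,3) = 969; x_3 ≥ 8 gives C(16,3) = 560; x_4 ≥ 9 gives C(15,3) = 455. Together 2800.
Add back pairs where two caps are both exceeded: 286 + 120 + 84 + 165 + 120 + 35 = 810.
Subtract triples: 10 + 4 + 0 + 0 = 14.
By inclusion–exclusion the count is 2024 − 2800 + 810 − 14 = 20.

20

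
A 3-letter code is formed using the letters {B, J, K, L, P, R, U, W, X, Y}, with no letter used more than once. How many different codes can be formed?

720

This is a permutation of 3 out of 10: P(10,3) = 10!/7!.
10 × 9 × 8 = 720.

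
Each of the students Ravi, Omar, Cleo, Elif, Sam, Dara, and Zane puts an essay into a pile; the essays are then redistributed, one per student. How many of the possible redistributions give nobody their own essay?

1854

Count assignments avoiding every fixed point. For any j of the 7 students fixed to their own essay, the other 7−j can be arranged in (7−j)! ways.
By inclusion–exclusion this is Σ_{j=0}^{7} (−1)^j C(7,j)·(7−j)!.
Computing: 5040 − 5040 + 2520 − 840 + 210 − 42 + 7 − 1 = 1854.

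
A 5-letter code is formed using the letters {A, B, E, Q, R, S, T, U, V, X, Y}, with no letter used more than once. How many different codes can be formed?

55440

Choose and order 5 of the 11 symbols: the first letter has 11 options, the next 10, and so on down to 7.
That product is 11 × 10 × 9 × 8 × 7 = 55440.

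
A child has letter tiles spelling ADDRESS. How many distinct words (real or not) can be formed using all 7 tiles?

ADDRESS has 7 letters with D appearing twice and S appearing twice.
The number of distinct arrangements is 7!/(2!·2!) = 5040/4 = 1260.

1260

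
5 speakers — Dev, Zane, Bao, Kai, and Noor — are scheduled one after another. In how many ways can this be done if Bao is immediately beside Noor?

Glue Bao and Noor into one block (2 internal orders), leaving 4 units to arrange in a row.
So the count is 2·(4)! = 48.

48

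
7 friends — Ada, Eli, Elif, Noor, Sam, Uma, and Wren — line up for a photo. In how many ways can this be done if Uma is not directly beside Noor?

There are 7! = 5040 arrangements in all. If Uma and Noor are adjacent, merging them into one block gives 2·(6)! = 1440 arrangements.
Complementary counting: 5040 − 1440 = 3600.

3600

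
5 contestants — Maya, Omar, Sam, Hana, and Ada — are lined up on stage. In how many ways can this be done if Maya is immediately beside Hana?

Glue Maya and Hana into one block (2 internal orders), leaving 4 units to arrange in a row.
So the count is 2·(4)! = 48.

48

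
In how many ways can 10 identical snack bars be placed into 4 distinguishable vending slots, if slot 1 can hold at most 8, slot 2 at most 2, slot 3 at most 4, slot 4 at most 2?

Ignoring the caps, the number of non-negative solutions to x_1+…+x_4 = 10 is C(13,3) = 286.
Subtract solutions that violate a single cap (substitute x_i' = x_i − (cap_i+1)): x_1 ≥ 9 gives C(4,3) = 4; x_2 ≥ 3 gives C(10,3) = 120; x_3 ≥ 5 gives C(8,3) = 56; x_4 ≥ 3 gives C(10,3) = 120. Together 300.
Add back pairs where two caps are both exceeded: 0 + 0 + 0 + 10 + 35 + 10 = 55.
By inclusion–exclusion the count is 286 − 300 + 55 = 41.

41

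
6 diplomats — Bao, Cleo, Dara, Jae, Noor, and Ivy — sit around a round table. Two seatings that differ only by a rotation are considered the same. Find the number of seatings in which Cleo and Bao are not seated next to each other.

All circular seatings of 6 people number (5)! = 120.
Those with Cleo next to Bao: fuse the pair into one unit and seat 5 units around a circle — 2·(4)! = 48.
Subtracting, 120 − 48 = 72.

72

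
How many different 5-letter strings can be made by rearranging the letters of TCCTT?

10

Letter multiplicities in TCCTT: C×2, T×3.
So there are 5! / (3!·2!) = 10 distinguishable arrangements.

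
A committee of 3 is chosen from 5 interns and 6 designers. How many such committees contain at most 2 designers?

145

Split by how many designers are chosen (0 through 2).
Sum: C(6,0)·C(5,3) + C(6,1)·C(5,2) + C(6,2)·C(5,1) = 10 + 60 + 75 = 145.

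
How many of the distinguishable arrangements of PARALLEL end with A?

Fix A in the last position and arrange the remaining 7 letters.
Those 7 letters have L appearing 3 times, giving (7)!/(3!) = 840.

840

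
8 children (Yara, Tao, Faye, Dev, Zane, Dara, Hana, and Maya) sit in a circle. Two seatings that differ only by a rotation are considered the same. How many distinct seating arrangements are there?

5040

Fix one person's seat to break rotational symmetry; the remaining 7 people can be arranged in (7)! = 5040 ways.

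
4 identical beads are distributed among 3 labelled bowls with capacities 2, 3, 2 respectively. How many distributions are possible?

8

By stars and bars, unrestricted non-negative solutions to x_1+…+x_3 = 4 number C(4+2,2) = 15.
Subtract solutions that violate a single cap (substitute x_i' = x_i − (cap_i+1)): x_1 ≥ 3 gives C(3,2) = 3; x_2 ≥ 4 gives C(2,2) = 1; x_3 ≥ 3 gives C(3,2) = 3. Together 7.
No two caps can be exceeded simultaneously, so the pair terms are all 0.
By inclusion–exclusion the count is 15 − 7 + 0 = 8.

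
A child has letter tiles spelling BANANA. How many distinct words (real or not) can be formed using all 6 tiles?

60

BANANA has 6 letters with A appearing 3 times and N appearing twice.
The number of distinct arrangements is 6!/(3!·2!) = 720/12 = 60.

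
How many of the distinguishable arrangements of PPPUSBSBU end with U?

1680

With the last slot taken by U, it remains to arrange the other 8 letters (PPPSBSBU).
Those 8 letters have B appearing twice, P appearing 3 times, and S appearing twice, giving (8)!/(3!·2!·2!) = 1680.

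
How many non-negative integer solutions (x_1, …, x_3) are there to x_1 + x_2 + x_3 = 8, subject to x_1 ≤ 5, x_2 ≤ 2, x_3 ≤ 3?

6

By stars and bars, unrestricted non-negative solutions to x_1+…+x_3 = 8 number C(8+2,2) = 45.
Subtract solutions that violate a single cap (substitute x_i' = x_i − (cap_i+1)): x_1 ≥ 6 gives C(4,2) = 6; x_2 ≥ 3 gives C(7,2) = 21; x_3 ≥ 4 gives C(6,2) = 15. Together 42.
Add back pairs where two caps are both exceeded: 0 + 0 + 3 = 3.
By inclusion–exclusion the count is 45 − 42 + 3 = 6.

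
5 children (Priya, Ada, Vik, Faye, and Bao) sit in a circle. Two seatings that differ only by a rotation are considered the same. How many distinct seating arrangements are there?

24

Around a circle, 5 distinct people have 5!/5 = (4)! = 24 rotationally distinct seatings.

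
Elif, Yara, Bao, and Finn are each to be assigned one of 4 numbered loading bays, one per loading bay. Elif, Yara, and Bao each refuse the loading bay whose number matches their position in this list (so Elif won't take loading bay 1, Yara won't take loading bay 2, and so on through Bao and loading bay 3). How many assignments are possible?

Let Aᵢ (for i ∈ {1, 2, 3}) be the placements that put person i in their forbidden loading bay. Any j of these fix j positions, leaving (4−j)! ways to fill the rest, and there are C(3,j) ways to pick which j.
By inclusion–exclusion, the number of valid placements is Σ_{j=0}^{3} (−1)^j C(3,j)·(4−j)!.
Computing: 24 − 18 + 6 − 1 = 11.

11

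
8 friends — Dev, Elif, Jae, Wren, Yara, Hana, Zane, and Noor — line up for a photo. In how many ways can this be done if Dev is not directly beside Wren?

30240

Of the 8! = 40320 arrangements, those with Dev and Wren adjacent number 2 × 7! = 10080 (treat the pair as a block with 2 internal orders).
Complementary counting: 40320 − 10080 = 30240.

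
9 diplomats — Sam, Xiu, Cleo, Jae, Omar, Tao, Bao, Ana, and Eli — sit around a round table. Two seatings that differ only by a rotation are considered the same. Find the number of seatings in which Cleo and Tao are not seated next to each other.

Without the restriction there are (8)! = 40320 seatings.
Those with Cleo next to Tao: fuse the pair into one unit and seat 8 units around a circle — 2·(7)! = 10080.
Subtracting, 40320 − 10080 = 30240.

30240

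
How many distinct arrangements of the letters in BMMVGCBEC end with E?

5040

With the last slot taken by E, it remains to arrange the other 8 letters (BMMVGCBC).
Those 8 letters have B appearing twice, C appearing twice, and M appearing twice, giving (8)!/(2!·2!·2!) = 5040.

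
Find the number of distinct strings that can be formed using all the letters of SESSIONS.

1680

SESSIONS has 8 letters with S appearing 4 times.
Dividing 8! = 40320 by 4! = 24 for the repeated letters gives 1680.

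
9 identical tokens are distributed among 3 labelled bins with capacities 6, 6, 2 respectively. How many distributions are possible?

15

Ignoring the caps, the number of non-negative solutions to x_1+…+x_3 = 9 is C(11,2) = 55.
Subtract solutions that violate a single cap (substitute x_i' = x_i − (cap_i+1)): x_1 ≥ 7 gives C(4,2) = 6; x_2 ≥ 7 gives C(4,2) = 6; x_3 ≥ 3 gives C(8,2) = 28. Together 40.
No two caps can be exceeded simultaneously, so the pair terms are all 0.
By inclusion–exclusion the count is 55 − 40 + 0 = 15.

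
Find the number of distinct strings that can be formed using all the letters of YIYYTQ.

120

YIYYTQ has 6 letters with Y appearing 3 times.
Dividing 6! = 720 by 3! = 6 for the repeated letters gives 120.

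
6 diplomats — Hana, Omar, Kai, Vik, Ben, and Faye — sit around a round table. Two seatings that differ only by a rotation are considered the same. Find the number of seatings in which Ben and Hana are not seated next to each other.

All circular seatings of 6 people number (5)! = 120.
Seatings with Ben beside Hana: treat them as a block with 2 internal orders, giving 2 × (4)! = 48.
Subtracting, 120 − 48 = 72.

72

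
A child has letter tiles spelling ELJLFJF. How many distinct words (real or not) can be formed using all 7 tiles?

630

The 7 letters of ELJLFJF have repeats: F appearing twice, J appearing twice, and L appearing twice.
Dividing 7! = 5040 by 2!·2!·2! = 8 for the repeated letters gives 630.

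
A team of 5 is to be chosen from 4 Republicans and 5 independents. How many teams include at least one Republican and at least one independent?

Unrestricted: C(9,5) = 126 ways to pick any 5 of the 9.
Selections missing a whole group: no Republicans → C(5,5) = 1; no independents → C(4,5) = 0.
Both groups omitted at once is impossible, so 126 − 1 = 125.

125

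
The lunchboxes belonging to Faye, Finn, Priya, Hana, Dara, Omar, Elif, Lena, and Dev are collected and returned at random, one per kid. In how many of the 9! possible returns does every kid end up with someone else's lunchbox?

Count assignments avoiding every fixed point. For any j of the 9 kids fixed to their own lunchbox, the other 9−j can be arranged in (9−j)! ways.
By inclusion–exclusion this is Σ_{j=0}^{9} (−1)^j C(9,j)·(9−j)!.
Computing: 362880 − 362880 + 181440 − 60480 + 15120 − 3024 + 504 − 72 + 9 − 1 = 133496.

133496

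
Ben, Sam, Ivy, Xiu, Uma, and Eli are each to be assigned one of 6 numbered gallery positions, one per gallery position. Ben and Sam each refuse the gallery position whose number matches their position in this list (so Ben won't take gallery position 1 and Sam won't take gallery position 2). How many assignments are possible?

Let Aᵢ (for i ∈ {1, 2}) be the placements that put person i in their forbidden gallery position. Any j of these fix j positions, leaving (6−j)! ways to fill the rest, and there are C(2,j) ways to pick which j.
By inclusion–exclusion, the number of valid placements is Σ_{j=0}^{2} (−1)^j C(2,j)·(6−j)!.
Computing: 720 − 240 + 24 = 504.

504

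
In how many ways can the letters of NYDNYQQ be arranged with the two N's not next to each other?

There are 7!/(2!·2!·2!) = 630 arrangements of NYDNYQQ in total.
Arrangements with the N's together: treat NN as one letter, giving (6)!/(2!·2!) = 180.
Subtracting, 630 − 180 = 450 arrangements keep the N's apart.

450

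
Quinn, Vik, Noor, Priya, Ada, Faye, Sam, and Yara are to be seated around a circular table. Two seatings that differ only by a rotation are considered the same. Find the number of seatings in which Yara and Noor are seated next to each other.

Treat {Yara, Noor} as one unit (2 internal orders) and seat the resulting 7 units around the table: (6)! circular arrangements.
So 2 × (6)! = 2 × 720 = 1440.

1440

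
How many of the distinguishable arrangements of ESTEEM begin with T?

20

Fix T in the first position and arrange the remaining 5 letters.
Those 5 letters have E appearing 3 times, giving (5)!/(3!) = 20.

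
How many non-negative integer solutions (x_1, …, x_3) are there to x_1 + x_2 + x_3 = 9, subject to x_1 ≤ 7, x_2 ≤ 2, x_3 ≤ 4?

12

Ignoring the caps, the number of non-negative solutions to x_1+…+x_3 = 9 is C(11,2) = 55.
Subtract solutions that violate a single cap (substitute x_i' = x_i − (cap_i+1)): x_1 ≥ 8 gives C(3,2) = 3; x_2 ≥ 3 gives C(8,2) = 28; x_3 ≥ 5 gives C(6,2) = 15. Together 46.
Add back pairs where two caps are both exceeded: 0 + 0 + 3 = 3.
By inclusion–exclusion the count is 55 − 46 + 3 = 12.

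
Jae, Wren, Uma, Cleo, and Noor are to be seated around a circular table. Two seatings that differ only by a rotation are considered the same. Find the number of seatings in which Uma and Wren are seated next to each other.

12

Treat {Uma, Wren} as one unit (2 internal orders) and seat the resulting 4 units around the table: (3)! circular arrangements.
So 2 × (3)! = 2 × 6 = 12.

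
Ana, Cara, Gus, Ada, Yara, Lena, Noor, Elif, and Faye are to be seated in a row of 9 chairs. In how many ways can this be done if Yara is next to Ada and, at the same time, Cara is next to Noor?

Treat {Yara,Ada} as one block (2 orders) and {Cara,Noor} as another (2 orders).
That leaves 7 units to arrange: 2 × 2 × 7! = 4 × 5040 = 20160.

20160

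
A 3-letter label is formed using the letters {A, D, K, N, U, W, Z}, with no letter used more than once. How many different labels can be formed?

Choose and order 3 of the 7 symbols: the first letter has 7 options, the next 6, then 5.
That product is 7 × 6 × 5 = 210.

210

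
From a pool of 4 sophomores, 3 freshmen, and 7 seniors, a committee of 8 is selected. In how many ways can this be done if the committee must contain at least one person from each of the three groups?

Unrestricted: C(14,8) = 3003 ways to pick any 8 of the 14.
Subtract selections that omit an entire group: no sophomores → C(10,8) = 45; no freshmen → C(11,8) = 165; no seniors → C(7,8) = 0.
Add back selections omitting two groups (i.e. drawn from a single group): C(4,8) + C(3,8) + C(7,8) = 0.
By inclusion–exclusion: 3003 − 210 + 0 = 2793.

2793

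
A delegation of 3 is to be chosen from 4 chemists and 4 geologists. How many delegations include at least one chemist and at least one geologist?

Total 3-person selections from all 8: C(8,3) = 56.
Selections missing a whole group: no chemists → C(4,3) = 4; no geologists → C(4,3) = 4.
Both groups omitted at once is impossible, so 56 − 8 = 48.

48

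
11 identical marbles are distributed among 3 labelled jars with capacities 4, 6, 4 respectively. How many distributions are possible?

Without the upper bounds there are C(13,2) = 78 ways to split 11 among 3 jars.
Subtract solutions that violate a single cap (substitute x_i' = x_i − (cap_i+1)): x_1 ≥ 5 gives C(8,2) = 28; x_2 ≥ 7 gives C(6,2) = 15; x_3 ≥ 5 gives C(8,2) = 28. Together 71.
Add back pairs where two caps are both exceeded: 0 + 3 + 0 = 3.
By inclusion–exclusion the count is 78 − 71 + 3 = 10.

10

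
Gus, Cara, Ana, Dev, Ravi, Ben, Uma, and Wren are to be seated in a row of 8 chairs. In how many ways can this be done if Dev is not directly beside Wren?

30240

There are 8! = 40320 arrangements in all. If Dev and Wren are adjacent, merging them into one block gives 2·(7)! = 10080 arrangements.
So 40320 − 10080 = 30240 arrangements keep them apart.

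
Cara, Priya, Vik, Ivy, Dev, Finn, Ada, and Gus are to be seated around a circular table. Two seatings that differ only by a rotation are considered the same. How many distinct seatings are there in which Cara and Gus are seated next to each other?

Treat {Cara, Gus} as one unit (2 internal orders) and seat the resulting 7 units around the table: (6)! circular arrangements.
So 2 × (6)! = 2 × 720 = 1440.

1440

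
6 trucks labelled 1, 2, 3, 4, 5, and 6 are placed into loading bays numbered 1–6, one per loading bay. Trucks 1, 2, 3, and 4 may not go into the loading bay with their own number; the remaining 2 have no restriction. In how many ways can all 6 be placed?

362

Let Aᵢ (for 1 ≤ i ≤ 4) be the placements that put truck i in its forbidden loading bay. Any j of these fix j positions, leaving (6−j)! ways to fill the rest, and there are C(4,j) ways to pick which j.
By inclusion–exclusion, the number of valid placements is Σ_{j=0}^{4} (−1)^j C(4,j)·(6−j)!.
Computing: 720 − 480 + 144 − 24 + 2 = 362.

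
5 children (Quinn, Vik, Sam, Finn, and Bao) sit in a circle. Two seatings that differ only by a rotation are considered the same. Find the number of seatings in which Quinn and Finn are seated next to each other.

12

Treat {Quinn, Finn} as one unit (2 internal orders) and seat the resulting 4 units around the table: (3)! circular arrangements.
So 2 × (3)! = 2 × 6 = 12.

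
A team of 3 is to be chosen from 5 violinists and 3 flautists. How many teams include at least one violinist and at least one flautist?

45

Unrestricted: C(8,3) = 56 ways to pick any 3 of the 8.
Subtract selections that omit an entire group: no violinists → C(3,3) = 1; no flautists → C(5,3) = 10.
Both groups omitted at once is impossible, so 56 − 11 = 45.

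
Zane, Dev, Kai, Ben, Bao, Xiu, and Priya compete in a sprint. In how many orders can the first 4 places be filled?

840

This is an ordered selection of 4 from 7: P(7,4).
That gives 7 × 6 × 5 × 4 = 840.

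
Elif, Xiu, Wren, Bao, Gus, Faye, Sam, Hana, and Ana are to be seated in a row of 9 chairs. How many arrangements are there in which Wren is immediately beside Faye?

Place the 7 others and the Wren-Faye pair as 8 objects in a line; the pair has 2 internal arrangements.
That gives 2 × 8! = 2 × 40320 = 80640.

80640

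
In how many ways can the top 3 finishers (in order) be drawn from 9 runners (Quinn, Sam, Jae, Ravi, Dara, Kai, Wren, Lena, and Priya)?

This is an ordered selection of 3 from 9: P(9,3).
That gives 9 × 8 × 7 = 504.

504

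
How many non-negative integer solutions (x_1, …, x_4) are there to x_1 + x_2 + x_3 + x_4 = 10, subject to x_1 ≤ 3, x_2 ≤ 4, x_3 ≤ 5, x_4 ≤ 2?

Ignoring the caps, the number of non-negative solutions to x_1+…+x_4 = 10 is C(13,3) = 286.
Subtract solutions that violate a single cap (substitute x_i' = x_i − (cap_i+1)): x_1 ≥ 4 gives C(9,3) = 84; x_2 ≥ 5 gives C(8,3) = 56; x_3 ≥ 6 gives C(7,3) = 35; x_4 ≥ 3 gives C(10,3) = 120. Together 295.
Add back pairs where two caps are both exceeded: 4 + 1 + 20 + 0 + 10 + 4 = 39.
By inclusion–exclusion the count is 286 − 295 + 39 = 30.

30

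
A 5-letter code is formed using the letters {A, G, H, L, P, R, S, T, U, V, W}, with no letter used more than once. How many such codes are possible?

With no repetition, fill the 5 letters in order: 11 choices, then 10, down to 7.
That product is 11 × 10 × 9 × 8 × 7 = 55440.

55440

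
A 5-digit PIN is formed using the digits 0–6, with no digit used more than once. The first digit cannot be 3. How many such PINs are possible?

2160

The first digit has 7−1 = 6 choices (anything except 3).
The remaining 4 digits are filled from the other 6 symbols without repetition: 6 × 5 × 4 × 3 = 360.
Total: 6 × 360 = 2160.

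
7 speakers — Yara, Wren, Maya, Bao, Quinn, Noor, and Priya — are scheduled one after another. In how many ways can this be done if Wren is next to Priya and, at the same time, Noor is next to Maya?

Treat {Wren,Priya} as one block (2 orders) and {Noor,Maya} as another (2 orders).
That leaves 5 units to arrange: 2 × 2 × 5! = 4 × 120 = 480.

480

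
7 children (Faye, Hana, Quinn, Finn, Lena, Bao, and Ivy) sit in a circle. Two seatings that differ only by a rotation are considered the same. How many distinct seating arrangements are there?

720

Fix one person's seat to break rotational symmetry; the remaining 6 people can be arranged in (6)! = 720 ways.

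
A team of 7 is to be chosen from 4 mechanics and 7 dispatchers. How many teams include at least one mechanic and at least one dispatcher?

With no constraint there are C(11,7) = 330 possible selections.
Selections missing a whole group: no mechanics → C(7,7) = 1; no dispatchers → C(4,7) = 0.
Both groups omitted at once is impossible, so 330 − 1 = 329.

329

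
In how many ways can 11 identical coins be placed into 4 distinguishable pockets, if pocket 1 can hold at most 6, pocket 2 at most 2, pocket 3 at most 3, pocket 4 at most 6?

54

Without the upper bounds there are C(14,3) = 364 ways to split 11 among 4 pockets.
Subtract solutions that violate a single cap (substitute x_i' = x_i − (cap_i+1)): x_1 ≥ 7 gives C(7,3) = 35; x_2 ≥ 3 gives C(11,3) = 165; x_3 ≥ 4 gives C(10,3) = 120; x_4 ≥ 7 gives C(7,3) = 35. Together 355.
Add back pairs where two caps are both exceeded: 4 + 1 + 0 + 35 + 4 + 1 = 45.
By inclusion–exclusion the count is 364 − 355 + 45 = 54.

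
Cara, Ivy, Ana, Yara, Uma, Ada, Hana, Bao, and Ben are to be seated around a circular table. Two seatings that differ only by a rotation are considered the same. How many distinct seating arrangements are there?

40320

Fix one person's seat to break rotational symmetry; the remaining 8 people can be arranged in (8)! = 40320 ways.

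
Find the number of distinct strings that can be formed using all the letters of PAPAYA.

Letter multiplicities in PAPAYA: A×3, P×2, Y×1.
The number of distinct arrangements is 6!/(3!·2!) = 720/12 = 60.

60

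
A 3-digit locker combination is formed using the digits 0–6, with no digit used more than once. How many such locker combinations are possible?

This is a permutation of 3 out of 7: P(7,3) = 7!/4!.
That product is 7 × 6 × 5 = 210.

210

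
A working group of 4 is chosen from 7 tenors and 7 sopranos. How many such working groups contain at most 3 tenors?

966

Split by how many tenors are chosen (0 through 3).
Sum: C(7,0)·C(7,4) + C(7,1)·C(7,3) + C(7,2)·C(7,2) + C(7,3)·C(7,1) = 35 + 245 + 441 + 245 = 966.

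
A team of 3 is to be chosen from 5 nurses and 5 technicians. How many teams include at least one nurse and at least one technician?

100

Unrestricted: C(10,3) = 120 ways to pick any 3 of the 10.
Selections missing a whole group: no nurses → C(5,3) = 10; no technicians → C(5,3) = 10.
Both groups omitted at once is impossible, so 120 − 20 = 100.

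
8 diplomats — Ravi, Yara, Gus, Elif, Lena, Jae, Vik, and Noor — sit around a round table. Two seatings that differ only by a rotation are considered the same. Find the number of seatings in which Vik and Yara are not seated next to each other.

All circular seatings of 8 people number (7)! = 5040.
Those with Vik next to Yara: fuse the pair into one unit and seat 7 units around a circle — 2·(6)! = 1440.
Subtracting, 5040 − 1440 = 3600.

3600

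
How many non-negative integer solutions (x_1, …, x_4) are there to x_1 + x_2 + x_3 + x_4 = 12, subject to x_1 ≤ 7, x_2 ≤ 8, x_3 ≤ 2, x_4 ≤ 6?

Without the upper bounds there are C(15,3) = 455 ways to split 12 among 4 variables.
Subtract solutions that violate a single cap (substitute x_i' = x_i − (cap_i+1)): x_1 ≥ 8 gives C(7,3) = 35; x_2 ≥ 9 gives C(6,3) = 20; x_3 ≥ 3 gives C(12,3) = 220; x_4 ≥ 7 gives C(8,3) = 56. Together 331.
Add back pairs where two caps are both exceeded: 0 + 4 + 0 + 1 + 0 + 10 = 15.
By inclusion–exclusion the count is 455 − 331 + 15 = 139.

139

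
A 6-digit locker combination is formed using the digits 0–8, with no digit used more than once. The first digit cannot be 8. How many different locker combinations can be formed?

53760

The first digit has 9−1 = 8 choices (anything except 8).
The remaining 5 digits are filled from the other 8 symbols without repetition: 8 × 7 × 6 × 5 × 4 = 6720.
Total: 8 × 6720 = 53760.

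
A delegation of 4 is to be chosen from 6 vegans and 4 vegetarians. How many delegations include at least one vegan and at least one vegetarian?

Unrestricted: C(10,4) = 210 ways to pick any 4 of the 10.
Selections missing a whole group: no vegans → C(4,4) = 1; no vegetarians → C(6,4) = 15.
Both groups omitted at once is impossible, so 210 − 16 = 194.

194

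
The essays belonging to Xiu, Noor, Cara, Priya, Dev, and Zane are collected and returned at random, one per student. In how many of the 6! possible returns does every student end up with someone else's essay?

Let Aᵢ be the assignments in which student i gets their own essay. We want the size of the complement of A₁∪…∪A_6.
By inclusion–exclusion this is Σ_{j=0}^{6} (−1)^j C(6,j)·(6−j)!.
Computing: 720 − 720 + 360 − 120 + 30 − 6 + 1 = 265.

265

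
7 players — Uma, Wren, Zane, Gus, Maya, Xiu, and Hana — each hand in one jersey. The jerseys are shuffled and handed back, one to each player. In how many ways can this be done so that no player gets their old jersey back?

1854

Let Aᵢ be the assignments in which player i gets their old jersey. We want the size of the complement of A₁∪…∪A_7.
By inclusion–exclusion this is Σ_{j=0}^{7} (−1)^j C(7,j)·(7−j)!.
Computing: 5040 − 5040 + 2520 − 840 + 210 − 42 + 7 − 1 = 1854.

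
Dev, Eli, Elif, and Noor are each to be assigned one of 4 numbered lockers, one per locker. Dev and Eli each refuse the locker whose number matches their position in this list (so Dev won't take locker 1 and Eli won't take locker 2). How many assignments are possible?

Let Aᵢ (for i ∈ {1, 2}) be the placements that put person i in their forbidden locker. Any j of these fix j positions, leaving (4−j)! ways to fill the rest, and there are C(2,j) ways to pick which j.
By inclusion–exclusion, the number of valid placements is Σ_{j=0}^{2} (−1)^j C(2,j)·(4−j)!.
Computing: 24 − 12 + 2 = 14.

14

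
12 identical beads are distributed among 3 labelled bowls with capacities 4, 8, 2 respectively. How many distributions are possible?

By stars and bars, unrestricted non-negative solutions to x_1+…+x_3 = 12 number C(12+2,2) = 91.
Subtract solutions that violate a single cap (substitute x_i' = x_i − (cap_i+1)): x_1 ≥ 5 gives C(9,2) = 36; x_2 ≥ 9 gives C(5,2) = 10; x_3 ≥ 3 gives C(11,2) = 55. Together 101.
Add back pairs where two caps are both exceeded: 0 + 15 + 1 = 16.
By inclusion–exclusion the count is 91 − 101 + 16 = 6.

6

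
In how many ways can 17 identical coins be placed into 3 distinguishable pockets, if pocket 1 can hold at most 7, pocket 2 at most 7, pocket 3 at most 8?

By stars and bars, unrestricted non-negative solutions to x_1+…+x_3 = 17 number C(17+2,2) = 171.
Subtract solutions that violate a single cap (substitute x_i' = x_i − (cap_i+1)): x_1 ≥ 8 gives C(11,2) = 55; x_2 ≥ 8 gives C(11,2) = 55; x_3 ≥ 9 gives C(10,2) = 45. Together 155.
Add back pairs where two caps are both exceeded: 3 + 1 + 1 = 5.
By inclusion–exclusion the count is 171 − 155 + 5 = 21.

21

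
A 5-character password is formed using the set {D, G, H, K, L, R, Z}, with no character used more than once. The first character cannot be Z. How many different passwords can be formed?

2160

The first character has 7−1 = 6 choices (anything except Z).
The remaining 4 characters are filled from the other 6 symbols without repetition: 6 × 5 × 4 × 3 = 360.
Total: 6 × 360 = 2160.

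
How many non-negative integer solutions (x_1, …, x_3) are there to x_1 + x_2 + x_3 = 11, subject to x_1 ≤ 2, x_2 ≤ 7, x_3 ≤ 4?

Without the upper bounds there are C(13,2) = 78 ways to split 11 among 3 variables.
Subtract solutions that violate a single cap (substitute x_i' = x_i − (cap_i+1)): x_1 ≥ 3 gives C(10,2) = 45; x_2 ≥ 8 gives C(5,2) = 10; x_3 ≥ 5 gives C(8,2) = 28. Together 83.
Add back pairs where two caps are both exceeded: 1 + 10 + 0 = 11.
By inclusion–exclusion the count is 78 − 83 + 11 = 6.

6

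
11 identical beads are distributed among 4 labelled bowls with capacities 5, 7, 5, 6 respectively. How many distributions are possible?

Ignoring the caps, the number of non-negative solutions to x_1+…+x_4 = 11 is C(14,3) = 364.
Subtract solutions that violate a single cap (substitute x_i' = x_i − (cap_i+1)): x_1 ≥ 6 gives C(8,3) = 56; x_2 ≥ 8 gives C(6,3) = 20; x_3 ≥ 6 gives C(8,3) = 56; x_4 ≥ 7 gives C(7,3) = 35. Together 167.
No two caps can be exceeded simultaneously, so the pair terms are all 0.
By inclusion–exclusion the count is 364 − 167 + 0 = 197.

197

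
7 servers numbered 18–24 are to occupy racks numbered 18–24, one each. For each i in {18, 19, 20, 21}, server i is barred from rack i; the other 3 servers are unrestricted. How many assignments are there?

Let Aᵢ (for 18 ≤ i ≤ 21) be the placements that put server i in its forbidden rack. Any j of these fix j positions, leaving (7−j)! ways to fill the rest, and there are C(4,j) ways to pick which j.
By inclusion–exclusion, the number of valid placements is Σ_{j=0}^{4} (−1)^j C(4,j)·(7−j)!.
Computing: 5040 − 2880 + 720 − 96 + 6 = 2790.

2790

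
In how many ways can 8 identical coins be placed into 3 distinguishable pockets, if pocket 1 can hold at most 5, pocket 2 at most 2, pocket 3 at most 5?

12

Without the upper bounds there are C(10,2) = 45 ways to split 8 among 3 pockets.
Subtract solutions that violate a single cap (substitute x_i' = x_i − (cap_i+1)): x_1 ≥ 6 gives C(4,2) = 6; x_2 ≥ 3 gives C(7,2) = 21; x_3 ≥ 6 gives C(4,2) = 6. Together 33.
No two caps can be exceeded simultaneously, so the pair terms are all 0.
By inclusion–exclusion the count is 45 − 33 + 0 = 12.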